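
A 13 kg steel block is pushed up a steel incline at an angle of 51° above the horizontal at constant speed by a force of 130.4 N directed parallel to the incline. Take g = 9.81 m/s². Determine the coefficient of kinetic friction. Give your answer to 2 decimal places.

At constant speed ΣF = 0 along the incline. The applied 130.4 N acts up the slope; the weight component mg sin 51° = 99.109 N and kinetic friction μN both act down the slope.
So 130.4 = 99.109 + μ × 80.257, giving μ = (130.4 − 99.109) / 80.257 = 0.3899.

0.39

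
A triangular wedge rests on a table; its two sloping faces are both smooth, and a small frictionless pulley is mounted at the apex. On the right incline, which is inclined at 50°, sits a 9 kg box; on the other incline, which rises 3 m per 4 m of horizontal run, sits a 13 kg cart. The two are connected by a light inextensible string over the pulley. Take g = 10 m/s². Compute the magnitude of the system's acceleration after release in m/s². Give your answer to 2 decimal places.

0.41 m/s²

Resolve each weight along its own incline: the 9 kg mass has component 9 × 10 × sin 50° = 68.944 N down its slope, and the 13 kg mass has 13 × 10 × sin 36.87° = 78.000 N down its slope.
The 13 kg side's 78.000 N exceeds the other side's 68.944 N, so that mass slides down and the 9 kg mass slides up. Taking that direction as positive, Newton's second law for the whole system gives 78.000 − 68.944 = (9 + 13) a, so a = 9.056 / 22 = 0.4116 m/s².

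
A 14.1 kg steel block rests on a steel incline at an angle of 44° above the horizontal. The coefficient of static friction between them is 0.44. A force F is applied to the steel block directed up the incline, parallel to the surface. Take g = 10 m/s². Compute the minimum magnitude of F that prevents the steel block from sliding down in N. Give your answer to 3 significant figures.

53.3 N

The normal force is N = mg cos 44° = 101.427 N. With F at its minimum the steel block is on the verge of sliding down, so static friction is at its maximum μ_s N = 0.44 × 101.427 = 44.628 N and acts up the slope.
Equilibrium along the incline: F + μ_s N = mg sin 44°, so F = 97.947 − 44.628 = 53.319 N.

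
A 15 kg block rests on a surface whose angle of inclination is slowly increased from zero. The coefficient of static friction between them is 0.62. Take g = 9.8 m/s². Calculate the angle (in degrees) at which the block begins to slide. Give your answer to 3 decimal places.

At the threshold of sliding, static friction is at its maximum μ_s N and exactly balances the weight component along the incline: mg sin θ = μ_s mg cos θ.
Hence tan θ = μ_s = 0.62, so θ = arctan(0.62) = 31.7989°.

31.799°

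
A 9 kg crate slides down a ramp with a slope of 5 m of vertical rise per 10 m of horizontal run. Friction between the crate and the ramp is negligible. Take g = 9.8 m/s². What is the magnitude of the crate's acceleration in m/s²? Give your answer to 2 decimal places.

4.38 m/s²

Resolving the weight along the incline: the component pulling the crate down the slope is mg sin 26.57° = 9 × 9.8 × 0.4472 = 39.443 N, and the normal force is N = mg cos 26.57° = 9 × 9.8 × 0.8944 = 78.886 N.
With no friction the net force along the incline is 39.443 N, so a = g sin 26.57° = 39.443 / 9 = 4.3826 m/s².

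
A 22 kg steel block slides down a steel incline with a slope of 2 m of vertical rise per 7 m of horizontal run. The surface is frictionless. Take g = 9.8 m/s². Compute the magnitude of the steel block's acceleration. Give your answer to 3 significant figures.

Resolving the weight along the incline: the component pulling the steel block down the slope is mg sin 15.95° = 22 × 9.8 × 0.2747 = 59.225 N, and the normal force is N = mg cos 15.95° = 22 × 9.8 × 0.9615 = 207.299 N.
With no friction the net force along the incline is 59.225 N, so a = g sin 15.95° = 59.225 / 22 = 2.6920 m/s².

2.69 m/s²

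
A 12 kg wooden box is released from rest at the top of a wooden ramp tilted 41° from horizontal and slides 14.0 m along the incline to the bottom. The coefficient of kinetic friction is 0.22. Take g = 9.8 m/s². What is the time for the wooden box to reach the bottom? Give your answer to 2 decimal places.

2.41 s

The weight component along the incline is mg sin 41° = 77.153 N and the normal force is N = mg cos 41° = 88.754 N.
Friction up the slope is f = μN = 0.22 × 88.754 = 19.526 N, so the net downslope force is 77.153 − 19.526 = 57.627 N and a = 57.627 / 12 = 4.8022 m/s².
Starting from rest, L = ½at², so t = √(2L/a) = √(2 × 14.0 / 4.8022) = 2.4147 s.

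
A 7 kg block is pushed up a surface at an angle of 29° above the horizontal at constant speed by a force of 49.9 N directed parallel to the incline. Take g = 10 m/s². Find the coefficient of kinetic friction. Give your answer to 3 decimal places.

0.261

At constant speed ΣF = 0 along the incline. The applied 49.9 N acts up the slope; the weight component mg sin 29° = 33.937 N and kinetic friction μN both act down the slope.
So 49.9 = 33.937 + μ × 61.223, giving μ = (49.9 − 33.937) / 61.223 = 0.2607.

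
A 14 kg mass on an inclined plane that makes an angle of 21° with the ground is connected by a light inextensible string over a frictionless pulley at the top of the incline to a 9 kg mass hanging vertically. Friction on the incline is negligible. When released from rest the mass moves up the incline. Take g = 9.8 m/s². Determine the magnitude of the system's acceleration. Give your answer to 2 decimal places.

For the mass on the incline: the weight component along the slope is m₁g sin 21° = 14 × 9.8 × 0.3584 = 49.172 N and the normal force is N = m₁g cos 21° = 128.087 N.
Newton's second law for the mass (up-slope positive): T − 49.172 = 14 a. For the hanging mass (downward positive): 9 × 9.8 − T = 9 a.
Adding the two equations eliminates T: 39.028 = 23 a, so a = 1.6969 m/s².

1.70 m/s²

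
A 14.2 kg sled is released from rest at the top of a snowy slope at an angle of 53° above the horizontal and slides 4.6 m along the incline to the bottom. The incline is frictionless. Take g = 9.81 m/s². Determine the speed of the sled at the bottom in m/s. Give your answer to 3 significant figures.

The weight component along the incline is mg sin 53° = 111.252 N and the normal force is N = mg cos 53° = 83.834 N.
With no friction, a = g sin 53° = 7.8346 m/s².
Starting from rest over a distance of 4.6 m, v² = 2aL = 2 × 7.8346 × 4.6 = 72.0783, so v = 8.4899 m/s.

8.49 m/s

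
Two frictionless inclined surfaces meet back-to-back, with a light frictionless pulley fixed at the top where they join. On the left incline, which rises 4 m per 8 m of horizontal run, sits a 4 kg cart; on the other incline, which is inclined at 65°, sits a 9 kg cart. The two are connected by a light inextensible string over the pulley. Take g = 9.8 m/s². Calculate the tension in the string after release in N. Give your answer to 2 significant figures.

37 N

Resolve each weight along its own incline: the 4 kg mass has component 4 × 9.8 × sin 26.57° = 17.531 N down its slope, and the 9 kg mass has 9 × 9.8 × sin 65° = 79.936 N down its slope.
The 9 kg side's 79.936 N exceeds the other side's 17.531 N, so that mass slides down and the 4 kg mass slides up. Taking that direction as positive, Newton's second law for the whole system gives 79.936 − 17.531 = (4 + 9) a, so a = 62.405 / 13 = 4.8004 m/s².
For the 4 kg mass (up-slope positive): T − 17.531 = 4 × 4.8004, so T = 36.733 N.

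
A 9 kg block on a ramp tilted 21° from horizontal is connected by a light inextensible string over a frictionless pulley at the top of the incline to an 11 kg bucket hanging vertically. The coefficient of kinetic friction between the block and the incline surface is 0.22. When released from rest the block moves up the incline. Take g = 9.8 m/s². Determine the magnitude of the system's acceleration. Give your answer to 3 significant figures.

2.90 m/s²

For the block on the incline: the weight component along the slope is m₁g sin 21° = 9 × 9.8 × 0.3584 = 31.611 N and the normal force is N = m₁g cos 21° = 82.342 N.
Kinetic friction opposes the block's motion up the incline: f = μN = 0.22 × 82.342 = 18.115 N acting down the slope.
Newton's second law for the block (up-slope positive): T − 31.611 − 18.115 = 9 a. For the hanging bucket (downward positive): 11 × 9.8 − T = 11 a.
Adding the two equations eliminates T: 58.074 = 20 a, so a = 2.9037 m/s².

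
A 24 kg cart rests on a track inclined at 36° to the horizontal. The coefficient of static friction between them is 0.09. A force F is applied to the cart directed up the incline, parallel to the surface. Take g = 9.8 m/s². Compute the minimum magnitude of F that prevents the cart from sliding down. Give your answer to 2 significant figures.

120 N

The normal force is N = mg cos 36° = 190.281 N. With F at its minimum the cart is on the verge of sliding down, so static friction is at its maximum μ_s N = 0.09 × 190.281 = 17.125 N and acts up the slope.
Equilibrium along the incline: F + μ_s N = mg sin 36°, so F = 138.247 − 17.125 = 121.122 N.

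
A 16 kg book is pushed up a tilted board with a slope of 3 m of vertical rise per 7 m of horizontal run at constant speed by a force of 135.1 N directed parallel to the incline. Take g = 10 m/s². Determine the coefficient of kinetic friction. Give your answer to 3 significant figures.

At constant speed ΣF = 0 along the incline. The applied 135.1 N acts up the slope; the weight component mg sin 23.20° = 63.027 N and kinetic friction μN both act down the slope.
So 135.1 = 63.027 + μ × 147.063, giving μ = (135.1 − 63.027) / 147.063 = 0.4901.

0.490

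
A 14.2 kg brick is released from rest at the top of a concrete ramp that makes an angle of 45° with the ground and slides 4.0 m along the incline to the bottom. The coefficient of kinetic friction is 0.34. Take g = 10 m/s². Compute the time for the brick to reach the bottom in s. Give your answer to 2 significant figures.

The weight component along the incline is mg sin 45° = 100.409 N and the normal force is N = mg cos 45° = 100.409 N.
Friction up the slope is f = μN = 0.34 × 100.409 = 34.139 N, so the net downslope force is 100.409 − 34.139 = 66.270 N and a = 66.270 / 14.2 = 4.6669 m/s².
Starting from rest, L = ½at², so t = √(2L/a) = √(2 × 4.0 / 4.6669) = 1.3093 s.

1.3 s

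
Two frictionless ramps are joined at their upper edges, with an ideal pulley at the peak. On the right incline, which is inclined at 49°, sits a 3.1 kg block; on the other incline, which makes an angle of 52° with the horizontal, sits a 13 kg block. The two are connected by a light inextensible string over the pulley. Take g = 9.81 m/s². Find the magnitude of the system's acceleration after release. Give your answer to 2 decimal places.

4.82 m/s²

Resolve each weight along its own incline: the 3.1 kg mass has component 3.1 × 9.81 × sin 49° = 22.951 N down its slope, and the 13 kg mass has 13 × 9.81 × sin 52° = 100.495 N down its slope.
The 13 kg side's 100.495 N exceeds the other side's 22.951 N, so that mass slides down and the 3.1 kg mass slides up. Taking that direction as positive, Newton's second law for the whole system gives 100.495 − 22.951 = (3.1 + 13) a, so a = 77.544 / 16.1 = 4.8164 m/s².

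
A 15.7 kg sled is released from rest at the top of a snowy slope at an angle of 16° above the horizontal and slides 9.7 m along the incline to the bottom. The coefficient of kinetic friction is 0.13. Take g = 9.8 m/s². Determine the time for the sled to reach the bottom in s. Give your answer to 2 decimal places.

The weight component along the incline is mg sin 16° = 42.410 N and the normal force is N = mg cos 16° = 147.900 N.
Friction up the slope is f = μN = 0.13 × 147.900 = 19.227 N, so the net downslope force is 42.410 − 19.227 = 23.183 N and a = 23.183 / 15.7 = 1.4766 m/s².
Starting from rest, L = ½at², so t = √(2L/a) = √(2 × 9.7 / 1.4766) = 3.6247 s.

3.62 s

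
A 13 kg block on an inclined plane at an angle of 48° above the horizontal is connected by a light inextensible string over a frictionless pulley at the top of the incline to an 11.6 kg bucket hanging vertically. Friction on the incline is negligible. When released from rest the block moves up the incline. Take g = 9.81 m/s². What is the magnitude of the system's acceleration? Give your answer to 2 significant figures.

0.77 m/s²

For the block on the incline: the weight component along the slope is m₁g sin 48° = 13 × 9.81 × 0.7431 = 94.768 N and the normal force is N = m₁g cos 48° = 85.334 N.
Newton's second law for the block (up-slope positive): T − 94.768 = 13 a. For the hanging bucket (downward positive): 11.6 × 9.81 − T = 11.6 a.
Adding the two equations eliminates T: 19.028 = 24.6 a, so a = 0.7735 m/s².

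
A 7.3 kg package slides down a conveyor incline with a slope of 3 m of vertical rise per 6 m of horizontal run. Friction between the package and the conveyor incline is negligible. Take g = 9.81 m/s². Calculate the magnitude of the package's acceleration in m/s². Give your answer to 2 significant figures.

Resolving the weight along the incline: the component pulling the package down the slope is mg sin 26.57° = 7.3 × 9.81 × 0.4472 = 32.025 N, and the normal force is N = mg cos 26.57° = 7.3 × 9.81 × 0.8944 = 64.051 N.
With no friction the net force along the incline is 32.025 N, so a = g sin 26.57° = 32.025 / 7.3 = 4.3870 m/s².

4.4 m/s²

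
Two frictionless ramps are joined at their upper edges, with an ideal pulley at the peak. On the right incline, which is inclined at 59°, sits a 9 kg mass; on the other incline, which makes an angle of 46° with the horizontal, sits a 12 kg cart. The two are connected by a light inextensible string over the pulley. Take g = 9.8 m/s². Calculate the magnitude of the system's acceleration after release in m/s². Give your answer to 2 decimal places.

0.43 m/s²

Resolve each weight along its own incline: the 9 kg mass has component 9 × 9.8 × sin 59° = 75.602 N down its slope, and the 12 kg mass has 12 × 9.8 × sin 46° = 84.594 N down its slope.
The 12 kg side's 84.594 N exceeds the other side's 75.602 N, so that mass slides down and the 9 kg mass slides up. Taking that direction as positive, Newton's second law for the whole system gives 84.594 − 75.602 = (9 + 12) a, so a = 8.992 / 21 = 0.4282 m/s².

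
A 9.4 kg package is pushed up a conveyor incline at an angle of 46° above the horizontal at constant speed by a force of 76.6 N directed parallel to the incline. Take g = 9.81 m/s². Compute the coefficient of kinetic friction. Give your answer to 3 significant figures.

At constant speed ΣF = 0 along the incline. The applied 76.6 N acts up the slope; the weight component mg sin 46° = 66.333 N and kinetic friction μN both act down the slope.
So 76.6 = 66.333 + μ × 64.057, giving μ = (76.6 − 66.333) / 64.057 = 0.1603.

0.160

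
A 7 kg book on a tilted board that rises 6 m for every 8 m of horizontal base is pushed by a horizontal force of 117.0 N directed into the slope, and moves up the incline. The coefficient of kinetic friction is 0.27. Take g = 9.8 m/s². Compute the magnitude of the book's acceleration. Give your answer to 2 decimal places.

2.67 m/s²

The horizontal push has components F cos 36.87° = 117.0 × 0.8000 = 93.600 N up the incline and F sin 36.87° = 117.0 × 0.6000 = 70.200 N pressing into the surface.
The normal force is therefore N = mg cos 36.87° + F sin 36.87° = 54.880 + 70.200 = 125.080 N, and kinetic friction down the slope is μN = 0.27 × 125.080 = 33.772 N.
Along the incline: F cos 36.87° − mg sin 36.87° − μN = ma, so 93.600 − 41.160 − 33.772 = 7 a, giving a = 2.6669 m/s².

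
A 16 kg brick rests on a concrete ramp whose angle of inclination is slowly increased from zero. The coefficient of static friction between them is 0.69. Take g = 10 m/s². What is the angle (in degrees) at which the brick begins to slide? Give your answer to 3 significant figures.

34.6°

At the threshold of sliding, static friction is at its maximum μ_s N and exactly balances the weight component along the incline: mg sin θ = μ_s mg cos θ.
Hence tan θ = μ_s = 0.69, so θ = arctan(0.69) = 34.6057°.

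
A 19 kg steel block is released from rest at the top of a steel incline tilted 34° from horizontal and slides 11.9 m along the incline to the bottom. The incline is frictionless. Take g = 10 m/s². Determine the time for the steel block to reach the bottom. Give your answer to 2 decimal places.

2.06 s

The weight component along the incline is mg sin 34° = 106.247 N and the normal force is N = mg cos 34° = 157.517 N.
With no friction, a = g sin 34° = 5.5919 m/s².
Starting from rest, L = ½at², so t = √(2L/a) = √(2 × 11.9 / 5.5919) = 2.0630 s.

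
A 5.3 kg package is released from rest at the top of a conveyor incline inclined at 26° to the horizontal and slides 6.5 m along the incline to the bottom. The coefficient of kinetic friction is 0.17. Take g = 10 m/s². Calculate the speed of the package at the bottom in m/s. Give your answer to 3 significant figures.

6.09 m/s

The weight component along the incline is mg sin 26° = 23.234 N and the normal force is N = mg cos 26° = 47.636 N.
Friction up the slope is f = μN = 0.17 × 47.636 = 8.098 N, so the net downslope force is 23.234 − 8.098 = 15.136 N and a = 15.136 / 5.3 = 2.8558 m/s².
Starting from rest over a distance of 6.5 m, v² = 2aL = 2 × 2.8558 × 6.5 = 37.1254, so v = 6.0931 m/s.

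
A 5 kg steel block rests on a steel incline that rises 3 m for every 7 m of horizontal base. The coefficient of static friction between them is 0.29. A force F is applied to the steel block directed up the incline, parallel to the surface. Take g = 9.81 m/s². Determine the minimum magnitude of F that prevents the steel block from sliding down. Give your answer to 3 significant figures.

6.25 N

The normal force is N = mg cos 23.20° = 45.084 N. With F at its minimum the steel block is on the verge of sliding down, so static friction is at its maximum μ_s N = 0.29 × 45.084 = 13.074 N and acts up the slope.
Equilibrium along the incline: F + μ_s N = mg sin 23.20°, so F = 19.322 − 13.074 = 6.248 N.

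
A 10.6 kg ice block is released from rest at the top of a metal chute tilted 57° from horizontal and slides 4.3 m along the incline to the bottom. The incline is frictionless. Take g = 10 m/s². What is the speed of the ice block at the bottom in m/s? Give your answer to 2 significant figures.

The weight component along the incline is mg sin 57° = 88.899 N and the normal force is N = mg cos 57° = 57.732 N.
With no friction, a = g sin 57° = 8.3867 m/s².
Starting from rest over a distance of 4.3 m, v² = 2aL = 2 × 8.3867 × 4.3 = 72.1256, so v = 8.4927 m/s.

8.5 m/s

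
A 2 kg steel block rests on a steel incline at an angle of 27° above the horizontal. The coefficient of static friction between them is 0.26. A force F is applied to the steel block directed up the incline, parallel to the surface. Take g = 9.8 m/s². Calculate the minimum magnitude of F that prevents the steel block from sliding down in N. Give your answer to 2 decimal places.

The normal force is N = mg cos 27° = 17.464 N. With F at its minimum the steel block is on the verge of sliding down, so static friction is at its maximum μ_s N = 0.26 × 17.464 = 4.541 N and acts up the slope.
Equilibrium along the incline: F + μ_s N = mg sin 27°, so F = 8.898 − 4.541 = 4.357 N.

4.36 N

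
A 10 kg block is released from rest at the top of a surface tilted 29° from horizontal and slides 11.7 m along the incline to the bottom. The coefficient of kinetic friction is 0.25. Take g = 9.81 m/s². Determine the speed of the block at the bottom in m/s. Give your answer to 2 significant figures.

7.8 m/s

The weight component along the incline is mg sin 29° = 47.560 N and the normal force is N = mg cos 29° = 85.800 N.
Friction up the slope is f = μN = 0.25 × 85.800 = 21.450 N, so the net downslope force is 47.560 − 21.450 = 26.110 N and a = 26.110 / 10 = 2.6110 m/s².
Starting from rest over a distance of 11.7 m, v² = 2aL = 2 × 2.6110 × 11.7 = 61.0974, so v = 7.8165 m/s.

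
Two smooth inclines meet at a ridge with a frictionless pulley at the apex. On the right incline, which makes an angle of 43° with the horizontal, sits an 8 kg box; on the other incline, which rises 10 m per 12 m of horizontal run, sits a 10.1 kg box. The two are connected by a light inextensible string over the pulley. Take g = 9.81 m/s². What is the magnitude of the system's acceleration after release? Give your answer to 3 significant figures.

Resolve each weight along its own incline: the 8 kg mass has component 8 × 9.81 × sin 43° = 53.523 N down its slope, and the 10.1 kg mass has 10.1 × 9.81 × sin 39.81° = 63.430 N down its slope.
The 10.1 kg side's 63.430 N exceeds the other side's 53.523 N, so that mass slides down and the 8 kg mass slides up. Taking that direction as positive, Newton's second law for the whole system gives 63.430 − 53.523 = (8 + 10.1) a, so a = 9.907 / 18.1 = 0.5473 m/s².

0.547 m/s²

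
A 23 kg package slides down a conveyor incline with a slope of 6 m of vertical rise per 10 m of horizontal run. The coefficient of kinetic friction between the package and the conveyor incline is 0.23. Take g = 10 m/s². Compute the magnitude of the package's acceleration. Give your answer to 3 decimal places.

Resolving the weight along the incline: the component pulling the package down the slope is mg sin 30.96° = 23 × 10 × 0.5145 = 118.335 N, and the normal force is N = mg cos 30.96° = 23 × 10 × 0.8575 = 197.225 N.
Kinetic friction acts up the slope with magnitude f = μN = 0.23 × 197.225 = 45.362 N.
Net force along the incline is 118.335 − 45.362 = 72.973 N, so a = 72.973 / 23 = 3.1727 m/s².

3.173 m/s²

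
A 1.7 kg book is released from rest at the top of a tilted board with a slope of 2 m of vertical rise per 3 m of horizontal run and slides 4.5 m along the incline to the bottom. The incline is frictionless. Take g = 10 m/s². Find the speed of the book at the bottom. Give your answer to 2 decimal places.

7.07 m/s

The weight component along the incline is mg sin 33.69° = 9.430 N and the normal force is N = mg cos 33.69° = 14.145 N.
With no friction, a = g sin 33.69° = 5.5470 m/s².
Starting from rest over a distance of 4.5 m, v² = 2aL = 2 × 5.5470 × 4.5 = 49.9230, so v = 7.0656 m/s.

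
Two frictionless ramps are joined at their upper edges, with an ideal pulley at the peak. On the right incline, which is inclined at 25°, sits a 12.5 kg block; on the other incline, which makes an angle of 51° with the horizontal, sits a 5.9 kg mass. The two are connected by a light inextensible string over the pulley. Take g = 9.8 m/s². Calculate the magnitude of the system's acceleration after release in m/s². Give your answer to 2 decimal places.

Resolve each weight along its own incline: the 12.5 kg mass has component 12.5 × 9.8 × sin 25° = 51.771 N down its slope, and the 5.9 kg mass has 5.9 × 9.8 × sin 51° = 44.935 N down its slope.
The 12.5 kg side's 51.771 N exceeds the other side's 44.935 N, so that mass slides down and the 5.9 kg mass slides up. Taking that direction as positive, Newton's second law for the whole system gives 51.771 − 44.935 = (12.5 + 5.9) a, so a = 6.836 / 18.4 = 0.3715 m/s².

0.37 m/s²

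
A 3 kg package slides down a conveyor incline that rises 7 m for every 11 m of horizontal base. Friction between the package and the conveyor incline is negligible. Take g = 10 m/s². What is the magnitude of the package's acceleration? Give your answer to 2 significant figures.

Resolving the weight along the incline: the component pulling the package down the slope is mg sin 32.47° = 3 × 10 × 0.5369 = 16.107 N, and the normal force is N = mg cos 32.47° = 3 × 10 × 0.8437 = 25.311 N.
With no friction the net force along the incline is 16.107 N, so a = g sin 32.47° = 16.107 / 3 = 5.3690 m/s².

5.4 m/s²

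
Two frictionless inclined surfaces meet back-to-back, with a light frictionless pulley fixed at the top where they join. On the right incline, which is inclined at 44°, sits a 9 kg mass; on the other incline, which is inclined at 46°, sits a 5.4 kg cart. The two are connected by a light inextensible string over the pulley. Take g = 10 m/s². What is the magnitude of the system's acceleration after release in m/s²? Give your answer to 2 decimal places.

1.64 m/s²

Resolve each weight along its own incline: the 9 kg mass has component 9 × 10 × sin 44° = 62.519 N down its slope, and the 5.4 kg mass has 5.4 × 10 × sin 46° = 38.844 N down its slope.
The 9 kg side's 62.519 N exceeds the other side's 38.844 N, so that mass slides down and the 5.4 kg mass slides up. Taking that direction as positive, Newton's second law for the whole system gives 62.519 − 38.844 = (9 + 5.4) a, so a = 23.675 / 14.4 = 1.6441 m/s².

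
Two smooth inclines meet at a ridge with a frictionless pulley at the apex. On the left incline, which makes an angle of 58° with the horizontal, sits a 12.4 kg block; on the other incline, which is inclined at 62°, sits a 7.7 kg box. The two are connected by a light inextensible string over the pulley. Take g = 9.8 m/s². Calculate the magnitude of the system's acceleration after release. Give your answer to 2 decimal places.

1.81 m/s²

Resolve each weight along its own incline: the 12.4 kg mass has component 12.4 × 9.8 × sin 58° = 103.055 N down its slope, and the 7.7 kg mass has 7.7 × 9.8 × sin 62° = 66.627 N down its slope.
The 12.4 kg side's 103.055 N exceeds the other side's 66.627 N, so that mass slides down and the 7.7 kg mass slides up. Taking that direction as positive, Newton's second law for the whole system gives 103.055 − 66.627 = (12.4 + 7.7) a, so a = 36.428 / 20.1 = 1.8123 m/s².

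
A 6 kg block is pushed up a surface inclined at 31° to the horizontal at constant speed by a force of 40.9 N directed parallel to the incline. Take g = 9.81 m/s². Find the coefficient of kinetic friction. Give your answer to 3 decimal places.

At constant speed ΣF = 0 along the incline. The applied 40.9 N acts up the slope; the weight component mg sin 31° = 30.315 N and kinetic friction μN both act down the slope.
So 40.9 = 30.315 + μ × 50.453, giving μ = (40.9 − 30.315) / 50.453 = 0.2098.

0.210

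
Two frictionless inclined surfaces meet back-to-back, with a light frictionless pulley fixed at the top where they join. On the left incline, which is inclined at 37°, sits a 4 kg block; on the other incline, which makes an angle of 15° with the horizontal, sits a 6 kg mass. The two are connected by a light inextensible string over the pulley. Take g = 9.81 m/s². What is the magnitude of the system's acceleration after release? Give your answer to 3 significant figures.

Resolve each weight along its own incline: the 4 kg mass has component 4 × 9.81 × sin 37° = 23.615 N down its slope, and the 6 kg mass has 6 × 9.81 × sin 15° = 15.234 N down its slope.
The 4 kg side's 23.615 N exceeds the other side's 15.234 N, so that mass slides down and the 6 kg mass slides up. Taking that direction as positive, Newton's second law for the whole system gives 23.615 − 15.234 = (4 + 6) a, so a = 8.381 / 10 = 0.8381 m/s².

0.838 m/s²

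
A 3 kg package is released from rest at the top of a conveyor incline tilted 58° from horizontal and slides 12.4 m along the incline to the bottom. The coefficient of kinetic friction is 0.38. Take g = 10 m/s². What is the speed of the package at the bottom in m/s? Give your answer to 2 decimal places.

12.66 m/s

The weight component along the incline is mg sin 58° = 25.441 N and the normal force is N = mg cos 58° = 15.898 N.
Friction up the slope is f = μN = 0.38 × 15.898 = 6.041 N, so the net downslope force is 25.441 − 6.041 = 19.400 N and a = 19.400 / 3 = 6.4667 m/s².
Starting from rest over a distance of 12.4 m, v² = 2aL = 2 × 6.4667 × 12.4 = 160.3742, so v = 12.6639 m/s.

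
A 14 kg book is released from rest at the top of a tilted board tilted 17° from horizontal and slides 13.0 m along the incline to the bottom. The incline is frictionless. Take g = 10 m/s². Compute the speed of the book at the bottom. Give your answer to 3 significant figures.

The weight component along the incline is mg sin 17° = 40.932 N and the normal force is N = mg cos 17° = 133.883 N.
With no friction, a = g sin 17° = 2.9237 m/s².
Starting from rest over a distance of 13.0 m, v² = 2aL = 2 × 2.9237 × 13.0 = 76.0162, so v = 8.7187 m/s.

8.72 m/s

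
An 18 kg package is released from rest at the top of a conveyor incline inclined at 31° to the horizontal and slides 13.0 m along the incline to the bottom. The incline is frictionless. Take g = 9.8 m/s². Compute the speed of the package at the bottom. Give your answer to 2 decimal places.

11.46 m/s

The weight component along the incline is mg sin 31° = 90.853 N and the normal force is N = mg cos 31° = 151.204 N.
With no friction, a = g sin 31° = 5.0474 m/s².
Starting from rest over a distance of 13.0 m, v² = 2aL = 2 × 5.0474 × 13.0 = 131.2324, so v = 11.4557 m/s.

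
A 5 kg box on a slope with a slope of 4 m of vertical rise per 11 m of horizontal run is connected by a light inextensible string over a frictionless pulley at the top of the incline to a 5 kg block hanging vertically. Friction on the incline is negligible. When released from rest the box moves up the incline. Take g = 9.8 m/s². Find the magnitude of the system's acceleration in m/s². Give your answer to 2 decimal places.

3.23 m/s²

For the box on the incline: the weight component along the slope is m₁g sin 19.98° = 5 × 9.8 × 0.3417 = 16.743 N and the normal force is N = m₁g cos 19.98° = 46.050 N.
Newton's second law for the box (up-slope positive): T − 16.743 = 5 a. For the hanging block (downward positive): 5 × 9.8 − T = 5 a.
Adding the two equations eliminates T: 32.257 = 10 a, so a = 3.2257 m/s².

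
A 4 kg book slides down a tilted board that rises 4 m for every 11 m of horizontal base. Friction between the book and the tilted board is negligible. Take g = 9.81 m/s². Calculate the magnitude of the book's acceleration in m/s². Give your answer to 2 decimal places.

3.35 m/s²

Resolving the weight along the incline: the component pulling the book down the slope is mg sin 19.98° = 4 × 9.81 × 0.3417 = 13.408 N, and the normal force is N = mg cos 19.98° = 4 × 9.81 × 0.9398 = 36.878 N.
With no friction the net force along the incline is 13.408 N, so a = g sin 19.98° = 13.408 / 4 = 3.3520 m/s².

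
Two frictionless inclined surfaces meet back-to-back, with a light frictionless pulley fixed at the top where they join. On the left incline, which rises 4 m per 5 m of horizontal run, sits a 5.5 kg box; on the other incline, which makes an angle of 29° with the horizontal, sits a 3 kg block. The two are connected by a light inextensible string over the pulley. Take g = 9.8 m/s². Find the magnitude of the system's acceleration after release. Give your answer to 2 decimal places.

Resolve each weight along its own incline: the 5.5 kg mass has component 5.5 × 9.8 × sin 38.66° = 33.671 N down its slope, and the 3 kg mass has 3 × 9.8 × sin 29° = 14.253 N down its slope.
The 5.5 kg side's 33.671 N exceeds the other side's 14.253 N, so that mass slides down and the 3 kg mass slides up. Taking that direction as positive, Newton's second law for the whole system gives 33.671 − 14.253 = (5.5 + 3) a, so a = 19.418 / 8.5 = 2.2845 m/s².

2.28 m/s²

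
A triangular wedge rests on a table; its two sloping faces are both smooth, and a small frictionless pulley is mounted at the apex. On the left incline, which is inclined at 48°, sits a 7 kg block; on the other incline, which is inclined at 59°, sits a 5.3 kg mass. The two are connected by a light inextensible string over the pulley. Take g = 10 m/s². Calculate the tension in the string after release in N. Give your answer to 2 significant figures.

Resolve each weight along its own incline: the 7 kg mass has component 7 × 10 × sin 48° = 52.020 N down its slope, and the 5.3 kg mass has 5.3 × 10 × sin 59° = 45.430 N down its slope.
The 7 kg side's 52.020 N exceeds the other side's 45.430 N, so that mass slides down and the 5.3 kg mass slides up. Taking that direction as positive, Newton's second law for the whole system gives 52.020 − 45.430 = (7 + 5.3) a, so a = 6.590 / 12.3 = 0.5358 m/s².
For the 5.3 kg mass (up-slope positive): T − 45.430 = 5.3 × 0.5358, so T = 48.270 N.

48 N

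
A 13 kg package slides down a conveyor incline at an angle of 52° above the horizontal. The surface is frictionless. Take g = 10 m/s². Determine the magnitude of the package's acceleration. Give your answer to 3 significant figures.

7.88 m/s²

Resolving the weight along the incline: the component pulling the package down the slope is mg sin 52° = 13 × 10 × 0.7880 = 102.440 N, and the normal force is N = mg cos 52° = 13 × 10 × 0.6157 = 80.041 N.
With no friction the net force along the incline is 102.440 N, so a = g sin 52° = 102.440 / 13 = 7.8800 m/s².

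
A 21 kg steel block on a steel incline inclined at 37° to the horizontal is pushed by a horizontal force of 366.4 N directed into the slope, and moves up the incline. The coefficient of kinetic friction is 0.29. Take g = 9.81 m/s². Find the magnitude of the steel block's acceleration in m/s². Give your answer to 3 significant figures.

The horizontal push has components F cos 37° = 366.4 × 0.7986 = 292.607 N up the incline and F sin 37° = 366.4 × 0.6018 = 220.500 N pressing into the surface.
The normal force is therefore N = mg cos 37° + F sin 37° = 164.520 + 220.500 = 385.020 N, and kinetic friction down the slope is μN = 0.29 × 385.020 = 111.656 N.
Along the incline: F cos 37° − mg sin 37° − μN = ma, so 292.607 − 123.977 − 111.656 = 21 a, giving a = 2.7130 m/s².

2.71 m/s²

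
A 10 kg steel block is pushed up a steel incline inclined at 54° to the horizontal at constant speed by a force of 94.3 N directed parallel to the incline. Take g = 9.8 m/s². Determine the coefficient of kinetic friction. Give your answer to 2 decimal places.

0.26

At constant speed ΣF = 0 along the incline. The applied 94.3 N acts up the slope; the weight component mg sin 54° = 79.284 N and kinetic friction μN both act down the slope.
So 94.3 = 79.284 + μ × 57.603, giving μ = (94.3 − 79.284) / 57.603 = 0.2607.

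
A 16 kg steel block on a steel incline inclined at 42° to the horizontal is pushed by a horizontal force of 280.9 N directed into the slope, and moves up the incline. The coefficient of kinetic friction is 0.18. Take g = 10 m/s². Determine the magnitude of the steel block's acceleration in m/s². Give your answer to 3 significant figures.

The horizontal push has components F cos 42° = 280.9 × 0.7431 = 208.737 N up the incline and F sin 42° = 280.9 × 0.6691 = 187.950 N pressing into the surface.
The normal force is therefore N = mg cos 42° + F sin 42° = 118.896 + 187.950 = 306.846 N, and kinetic friction down the slope is μN = 0.18 × 306.846 = 55.232 N.
Along the incline: F cos 42° − mg sin 42° − μN = ma, so 208.737 − 107.056 − 55.232 = 16 a, giving a = 2.9031 m/s².

2.90 m/s²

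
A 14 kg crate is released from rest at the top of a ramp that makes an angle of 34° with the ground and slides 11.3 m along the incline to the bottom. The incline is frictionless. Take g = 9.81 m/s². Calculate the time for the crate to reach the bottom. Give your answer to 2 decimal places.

2.03 s

The weight component along the incline is mg sin 34° = 76.800 N and the normal force is N = mg cos 34° = 113.860 N.
With no friction, a = g sin 34° = 5.4857 m/s².
Starting from rest, L = ½at², so t = √(2L/a) = √(2 × 11.3 / 5.4857) = 2.0297 s.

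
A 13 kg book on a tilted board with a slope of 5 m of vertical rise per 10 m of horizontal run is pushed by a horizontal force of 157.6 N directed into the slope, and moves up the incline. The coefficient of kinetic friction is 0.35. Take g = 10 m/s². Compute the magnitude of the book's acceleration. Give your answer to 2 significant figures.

1.3 m/s²

The horizontal push has components F cos 26.57° = 157.6 × 0.8944 = 140.957 N up the incline and F sin 26.57° = 157.6 × 0.4472 = 70.479 N pressing into the surface.
The normal force is therefore N = mg cos 26.57° + F sin 26.57° = 116.272 + 70.479 = 186.751 N, and kinetic friction down the slope is μN = 0.35 × 186.751 = 65.363 N.
Along the incline: F cos 26.57° − mg sin 26.57° − μN = ma, so 140.957 − 58.136 − 65.363 = 13 a, giving a = 1.3429 m/s².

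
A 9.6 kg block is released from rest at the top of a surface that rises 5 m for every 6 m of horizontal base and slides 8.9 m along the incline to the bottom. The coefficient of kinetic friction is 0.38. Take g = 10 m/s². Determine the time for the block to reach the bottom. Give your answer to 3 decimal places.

2.261 s

The weight component along the incline is mg sin 39.81° = 61.458 N and the normal force is N = mg cos 39.81° = 73.749 N.
Friction up the slope is f = μN = 0.38 × 73.749 = 28.025 N, so the net downslope force is 61.458 − 28.025 = 33.433 N and a = 33.433 / 9.6 = 3.4826 m/s².
Starting from rest, L = ½at², so t = √(2L/a) = √(2 × 8.9 / 3.4826) = 2.2608 s.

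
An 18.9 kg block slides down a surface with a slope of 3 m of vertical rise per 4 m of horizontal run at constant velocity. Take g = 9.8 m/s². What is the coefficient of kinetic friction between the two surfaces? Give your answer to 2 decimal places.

At constant velocity the net force along the incline is zero: mg sin 36.87° = μ mg cos 36.87°.
So μ = tan 36.87° = 0.6000 / 0.8000 = 0.7500.

0.75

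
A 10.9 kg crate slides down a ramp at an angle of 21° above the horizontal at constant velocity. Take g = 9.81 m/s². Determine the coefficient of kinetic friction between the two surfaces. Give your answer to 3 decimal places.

0.384

At constant velocity the net force along the incline is zero: mg sin 21° = μ mg cos 21°.
So μ = tan 21° = 0.3584 / 0.9336 = 0.3839.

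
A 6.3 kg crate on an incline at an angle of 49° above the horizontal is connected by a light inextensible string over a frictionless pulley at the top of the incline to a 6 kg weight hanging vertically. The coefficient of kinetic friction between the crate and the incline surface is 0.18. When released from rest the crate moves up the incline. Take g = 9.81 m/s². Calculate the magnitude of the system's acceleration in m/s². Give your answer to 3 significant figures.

0.400 m/s²

For the crate on the incline: the weight component along the slope is m₁g sin 49° = 6.3 × 9.81 × 0.7547 = 46.643 N and the normal force is N = m₁g cos 49° = 40.546 N.
Kinetic friction opposes the crate's motion up the incline: f = μN = 0.18 × 40.546 = 7.298 N acting down the slope.
Newton's second law for the crate (up-slope positive): T − 46.643 − 7.298 = 6.3 a. For the hanging weight (downward positive): 6 × 9.81 − T = 6 a.
Adding the two equations eliminates T: 4.919 = 12.3 a, so a = 0.3999 m/s².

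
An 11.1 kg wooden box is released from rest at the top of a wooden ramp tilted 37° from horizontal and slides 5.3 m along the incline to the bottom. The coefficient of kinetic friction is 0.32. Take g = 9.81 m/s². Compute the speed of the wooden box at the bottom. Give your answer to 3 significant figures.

The weight component along the incline is mg sin 37° = 65.532 N and the normal force is N = mg cos 37° = 86.964 N.
Friction up the slope is f = μN = 0.32 × 86.964 = 27.828 N, so the net downslope force is 65.532 − 27.828 = 37.704 N and a = 37.704 / 11.1 = 3.3968 m/s².
Starting from rest over a distance of 5.3 m, v² = 2aL = 2 × 3.3968 × 5.3 = 36.0061, so v = 6.0005 m/s.

6.00 m/s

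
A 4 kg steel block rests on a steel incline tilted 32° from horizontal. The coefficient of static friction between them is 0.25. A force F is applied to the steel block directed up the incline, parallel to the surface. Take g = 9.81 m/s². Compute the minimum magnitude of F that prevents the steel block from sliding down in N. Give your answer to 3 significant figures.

The normal force is N = mg cos 32° = 33.277 N. With F at its minimum the steel block is on the verge of sliding down, so static friction is at its maximum μ_s N = 0.25 × 33.277 = 8.319 N and acts up the slope.
Equilibrium along the incline: F + μ_s N = mg sin 32°, so F = 20.794 − 8.319 = 12.475 N.

12.5 N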